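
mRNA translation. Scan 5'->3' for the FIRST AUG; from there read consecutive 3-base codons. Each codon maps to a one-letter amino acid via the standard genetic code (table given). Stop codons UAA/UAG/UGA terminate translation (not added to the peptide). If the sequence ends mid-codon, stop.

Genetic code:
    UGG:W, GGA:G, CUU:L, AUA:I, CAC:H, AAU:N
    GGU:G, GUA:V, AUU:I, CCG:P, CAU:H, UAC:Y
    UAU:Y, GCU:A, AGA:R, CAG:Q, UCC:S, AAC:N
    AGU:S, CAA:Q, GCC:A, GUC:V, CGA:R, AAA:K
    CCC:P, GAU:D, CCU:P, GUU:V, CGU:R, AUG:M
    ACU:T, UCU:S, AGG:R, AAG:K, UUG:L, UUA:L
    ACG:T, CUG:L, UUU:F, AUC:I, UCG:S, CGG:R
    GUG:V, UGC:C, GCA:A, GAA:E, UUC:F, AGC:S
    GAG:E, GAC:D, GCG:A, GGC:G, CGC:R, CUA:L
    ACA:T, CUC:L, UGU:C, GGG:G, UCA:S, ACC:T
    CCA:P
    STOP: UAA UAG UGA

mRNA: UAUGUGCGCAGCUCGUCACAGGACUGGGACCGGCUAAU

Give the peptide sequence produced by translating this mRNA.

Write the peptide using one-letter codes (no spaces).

start AUG at pos 1
pos 1: AUG -> M; peptide=M
pos 4: UGC -> C; peptide=MC
pos 7: GCA -> A; peptide=MCA
pos 10: GCU -> A; peptide=MCAA
pos 13: CGU -> R; peptide=MCAAR
pos 16: CAC -> H; peptide=MCAARH
pos 19: AGG -> R; peptide=MCAARHR
pos 22: ACU -> T; peptide=MCAARHRT
pos 25: GGG -> G; peptide=MCAARHRTG
pos 28: ACC -> T; peptide=MCAARHRTGT
pos 31: GGC -> G; peptide=MCAARHRTGTG
pos 34: UAA -> STOP

Answer: MCAARHRTGTG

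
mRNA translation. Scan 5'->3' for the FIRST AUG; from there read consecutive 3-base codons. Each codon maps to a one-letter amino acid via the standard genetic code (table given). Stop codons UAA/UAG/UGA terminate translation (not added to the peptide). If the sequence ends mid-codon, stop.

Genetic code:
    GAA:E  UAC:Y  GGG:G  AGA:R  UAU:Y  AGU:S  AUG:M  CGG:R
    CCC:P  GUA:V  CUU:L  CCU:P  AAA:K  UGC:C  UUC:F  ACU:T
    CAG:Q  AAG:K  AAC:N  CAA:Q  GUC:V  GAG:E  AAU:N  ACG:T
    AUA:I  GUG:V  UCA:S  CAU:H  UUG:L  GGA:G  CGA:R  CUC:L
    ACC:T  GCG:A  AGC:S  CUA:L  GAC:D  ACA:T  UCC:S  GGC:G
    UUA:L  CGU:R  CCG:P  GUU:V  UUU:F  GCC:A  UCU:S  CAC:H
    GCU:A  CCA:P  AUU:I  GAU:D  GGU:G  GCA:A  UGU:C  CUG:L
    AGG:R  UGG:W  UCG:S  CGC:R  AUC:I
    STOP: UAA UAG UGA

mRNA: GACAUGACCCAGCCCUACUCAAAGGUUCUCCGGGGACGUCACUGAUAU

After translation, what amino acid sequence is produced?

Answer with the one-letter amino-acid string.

start AUG at pos 3
pos 3: AUG -> M; peptide=M
pos 6: ACC -> T; peptide=MT
pos 9: CAG -> Q; peptide=MTQ
pos 12: CCC -> P; peptide=MTQP
pos 15: UAC -> Y; peptide=MTQPY
pos 18: UCA -> S; peptide=MTQPYS
pos 21: AAG -> K; peptide=MTQPYSK
pos 24: GUU -> V; peptide=MTQPYSKV
pos 27: CUC -> L; peptide=MTQPYSKVL
pos 30: CGG -> R; peptide=MTQPYSKVLR
pos 33: GGA -> G; peptide=MTQPYSKVLRG
pos 36: CGU -> R; peptide=MTQPYSKVLRGR
pos 39: CAC -> H; peptide=MTQPYSKVLRGRH
pos 42: UGA -> STOP

Answer: MTQPYSKVLRGRH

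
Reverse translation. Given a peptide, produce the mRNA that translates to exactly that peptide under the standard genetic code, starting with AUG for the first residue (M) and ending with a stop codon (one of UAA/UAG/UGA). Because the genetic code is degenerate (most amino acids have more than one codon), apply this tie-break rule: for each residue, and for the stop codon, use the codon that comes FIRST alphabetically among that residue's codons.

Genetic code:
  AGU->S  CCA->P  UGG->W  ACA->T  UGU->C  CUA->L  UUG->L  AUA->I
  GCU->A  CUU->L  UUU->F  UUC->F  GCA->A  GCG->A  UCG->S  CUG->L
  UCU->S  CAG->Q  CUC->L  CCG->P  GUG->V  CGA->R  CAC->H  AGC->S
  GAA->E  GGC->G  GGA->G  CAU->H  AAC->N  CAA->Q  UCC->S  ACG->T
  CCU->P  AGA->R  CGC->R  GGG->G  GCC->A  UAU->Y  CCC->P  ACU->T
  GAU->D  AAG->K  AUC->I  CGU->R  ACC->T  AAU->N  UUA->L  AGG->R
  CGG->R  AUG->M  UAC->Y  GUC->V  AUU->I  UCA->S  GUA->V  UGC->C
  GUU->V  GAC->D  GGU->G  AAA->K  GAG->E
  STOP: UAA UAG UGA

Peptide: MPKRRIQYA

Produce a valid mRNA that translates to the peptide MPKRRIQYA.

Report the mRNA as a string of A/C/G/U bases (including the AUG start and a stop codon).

residue 1: M -> AUG (start codon)
residue 2: P codons sorted = CCA,CCC,CCG,CCU -> pick first = CCA
residue 3: K codons sorted = AAA,AAG -> pick first = AAA
residue 4: R codons sorted = AGA,AGG,CGA,CGC,CGG,CGU -> pick first = AGA
residue 5: R codons sorted = AGA,AGG,CGA,CGC,CGG,CGU -> pick first = AGA
residue 6: I codons sorted = AUA,AUC,AUU -> pick first = AUA
residue 7: Q codons sorted = CAA,CAG -> pick first = CAA
residue 8: Y codons sorted = UAC,UAU -> pick first = UAC
residue 9: A codons sorted = GCA,GCC,GCG,GCU -> pick first = GCA
terminator: stop codons sorted = UAA,UAG,UGA -> pick first = UAA

Answer: mRNA: AUGCCAAAAAGAAGAAUACAAUACGCAUAA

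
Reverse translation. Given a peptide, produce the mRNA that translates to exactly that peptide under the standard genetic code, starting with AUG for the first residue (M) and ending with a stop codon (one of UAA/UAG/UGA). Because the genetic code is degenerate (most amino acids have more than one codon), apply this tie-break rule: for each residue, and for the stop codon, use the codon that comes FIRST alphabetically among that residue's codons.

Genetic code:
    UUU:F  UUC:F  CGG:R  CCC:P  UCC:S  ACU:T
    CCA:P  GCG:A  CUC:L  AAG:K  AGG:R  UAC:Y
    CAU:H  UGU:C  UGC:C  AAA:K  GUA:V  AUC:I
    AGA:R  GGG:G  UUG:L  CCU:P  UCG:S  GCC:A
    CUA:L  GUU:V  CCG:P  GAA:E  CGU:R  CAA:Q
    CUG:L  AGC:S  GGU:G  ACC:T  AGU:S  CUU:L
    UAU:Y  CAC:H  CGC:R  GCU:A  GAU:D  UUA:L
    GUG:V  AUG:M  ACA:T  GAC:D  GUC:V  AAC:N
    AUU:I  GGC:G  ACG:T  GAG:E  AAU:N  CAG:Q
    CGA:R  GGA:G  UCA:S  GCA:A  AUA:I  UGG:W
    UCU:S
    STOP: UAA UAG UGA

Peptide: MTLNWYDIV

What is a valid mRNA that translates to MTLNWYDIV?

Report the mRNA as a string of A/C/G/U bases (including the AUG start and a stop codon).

residue 1: M -> AUG (start codon)
residue 2: T codons sorted = ACA,ACC,ACG,ACU -> pick first = ACA
residue 3: L codons sorted = CUA,CUC,CUG,CUU,UUA,UUG -> pick first = CUA
residue 4: N codons sorted = AAC,AAU -> pick first = AAC
residue 5: W -> UGG (only codon)
residue 6: Y codons sorted = UAC,UAU -> pick first = UAC
residue 7: D codons sorted = GAC,GAU -> pick first = GAC
residue 8: I codons sorted = AUA,AUC,AUU -> pick first = AUA
residue 9: V codons sorted = GUA,GUC,GUG,GUU -> pick first = GUA
terminator: stop codons sorted = UAA,UAG,UGA -> pick first = UAA

Answer: mRNA: AUGACACUAAACUGGUACGACAUAGUAUAA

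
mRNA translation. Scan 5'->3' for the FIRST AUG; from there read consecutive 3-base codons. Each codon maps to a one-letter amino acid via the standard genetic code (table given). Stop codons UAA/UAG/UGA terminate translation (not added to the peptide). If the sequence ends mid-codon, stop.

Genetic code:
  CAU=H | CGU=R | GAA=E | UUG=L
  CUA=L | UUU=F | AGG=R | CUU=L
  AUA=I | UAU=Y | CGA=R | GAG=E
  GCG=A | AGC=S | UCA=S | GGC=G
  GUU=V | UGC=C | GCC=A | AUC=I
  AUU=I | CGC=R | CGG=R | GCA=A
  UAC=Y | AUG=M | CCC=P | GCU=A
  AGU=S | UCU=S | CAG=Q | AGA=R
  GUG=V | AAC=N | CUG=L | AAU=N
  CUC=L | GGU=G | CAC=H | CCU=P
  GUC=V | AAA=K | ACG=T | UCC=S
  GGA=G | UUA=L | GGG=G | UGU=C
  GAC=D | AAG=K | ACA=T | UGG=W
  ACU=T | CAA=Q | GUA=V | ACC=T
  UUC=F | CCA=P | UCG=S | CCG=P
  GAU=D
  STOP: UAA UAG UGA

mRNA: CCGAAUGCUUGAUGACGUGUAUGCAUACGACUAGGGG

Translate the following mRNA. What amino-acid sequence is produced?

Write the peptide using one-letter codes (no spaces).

start AUG at pos 4
pos 4: AUG -> M; peptide=M
pos 7: CUU -> L; peptide=ML
pos 10: GAU -> D; peptide=MLD
pos 13: GAC -> D; peptide=MLDD
pos 16: GUG -> V; peptide=MLDDV
pos 19: UAU -> Y; peptide=MLDDVY
pos 22: GCA -> A; peptide=MLDDVYA
pos 25: UAC -> Y; peptide=MLDDVYAY
pos 28: GAC -> D; peptide=MLDDVYAYD
pos 31: UAG -> STOP

Answer: MLDDVYAYD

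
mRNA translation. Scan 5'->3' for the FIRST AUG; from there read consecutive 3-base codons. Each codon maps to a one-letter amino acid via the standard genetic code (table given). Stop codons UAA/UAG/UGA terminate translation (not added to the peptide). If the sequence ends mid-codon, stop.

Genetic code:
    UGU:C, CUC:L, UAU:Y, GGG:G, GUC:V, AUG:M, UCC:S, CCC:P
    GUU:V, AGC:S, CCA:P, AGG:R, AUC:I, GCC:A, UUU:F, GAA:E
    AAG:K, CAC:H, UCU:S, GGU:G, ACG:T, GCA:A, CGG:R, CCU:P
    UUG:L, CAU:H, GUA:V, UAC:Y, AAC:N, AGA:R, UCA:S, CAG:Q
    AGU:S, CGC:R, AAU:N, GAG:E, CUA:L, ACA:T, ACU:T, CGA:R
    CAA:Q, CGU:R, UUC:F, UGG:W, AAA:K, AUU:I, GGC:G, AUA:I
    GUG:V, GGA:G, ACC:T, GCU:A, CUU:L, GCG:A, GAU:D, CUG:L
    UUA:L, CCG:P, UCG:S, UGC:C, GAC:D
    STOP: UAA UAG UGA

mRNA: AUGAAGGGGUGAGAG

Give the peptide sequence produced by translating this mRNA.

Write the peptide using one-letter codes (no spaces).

start AUG at pos 0
pos 0: AUG -> M; peptide=M
pos 3: AAG -> K; peptide=MK
pos 6: GGG -> G; peptide=MKG
pos 9: UGA -> STOP

Answer: MKG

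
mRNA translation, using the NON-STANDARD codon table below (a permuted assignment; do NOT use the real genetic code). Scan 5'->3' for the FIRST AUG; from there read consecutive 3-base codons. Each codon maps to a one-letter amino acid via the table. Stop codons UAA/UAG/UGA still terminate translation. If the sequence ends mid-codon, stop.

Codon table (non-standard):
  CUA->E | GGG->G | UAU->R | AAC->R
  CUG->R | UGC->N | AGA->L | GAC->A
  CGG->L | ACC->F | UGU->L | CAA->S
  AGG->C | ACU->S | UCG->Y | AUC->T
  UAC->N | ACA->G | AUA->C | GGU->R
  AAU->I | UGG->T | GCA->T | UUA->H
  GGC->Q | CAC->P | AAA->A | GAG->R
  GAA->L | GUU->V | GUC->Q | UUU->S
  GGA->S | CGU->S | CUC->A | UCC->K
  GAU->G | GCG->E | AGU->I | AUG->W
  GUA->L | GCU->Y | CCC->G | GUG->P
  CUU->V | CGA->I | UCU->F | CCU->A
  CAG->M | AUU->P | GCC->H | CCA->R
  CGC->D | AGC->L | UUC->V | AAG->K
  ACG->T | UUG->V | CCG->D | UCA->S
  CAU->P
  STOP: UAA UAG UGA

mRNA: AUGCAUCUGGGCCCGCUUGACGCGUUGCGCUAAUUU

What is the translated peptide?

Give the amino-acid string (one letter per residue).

Answer: WPRQDVAEVD

Derivation:
start AUG at pos 0
pos 0: AUG -> W; peptide=W
pos 3: CAU -> P; peptide=WP
pos 6: CUG -> R; peptide=WPR
pos 9: GGC -> Q; peptide=WPRQ
pos 12: CCG -> D; peptide=WPRQD
pos 15: CUU -> V; peptide=WPRQDV
pos 18: GAC -> A; peptide=WPRQDVA
pos 21: GCG -> E; peptide=WPRQDVAE
pos 24: UUG -> V; peptide=WPRQDVAEV
pos 27: CGC -> D; peptide=WPRQDVAEVD
pos 30: UAA -> STOP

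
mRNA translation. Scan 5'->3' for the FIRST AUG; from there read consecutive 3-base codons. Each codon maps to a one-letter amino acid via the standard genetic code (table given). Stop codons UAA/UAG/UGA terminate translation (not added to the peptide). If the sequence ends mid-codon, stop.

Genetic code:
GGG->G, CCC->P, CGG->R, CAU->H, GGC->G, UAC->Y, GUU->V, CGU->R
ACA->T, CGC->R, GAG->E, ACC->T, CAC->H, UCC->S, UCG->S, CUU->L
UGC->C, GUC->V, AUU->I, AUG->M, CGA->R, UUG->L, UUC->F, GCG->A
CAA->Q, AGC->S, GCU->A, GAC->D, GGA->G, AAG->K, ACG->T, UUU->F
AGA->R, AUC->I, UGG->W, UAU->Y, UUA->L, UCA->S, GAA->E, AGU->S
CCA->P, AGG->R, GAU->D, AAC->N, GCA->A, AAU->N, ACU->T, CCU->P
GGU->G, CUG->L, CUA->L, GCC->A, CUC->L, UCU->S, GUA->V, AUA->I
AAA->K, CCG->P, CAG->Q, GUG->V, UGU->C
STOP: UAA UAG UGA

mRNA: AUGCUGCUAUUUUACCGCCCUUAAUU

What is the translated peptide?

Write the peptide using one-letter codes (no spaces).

start AUG at pos 0
pos 0: AUG -> M; peptide=M
pos 3: CUG -> L; peptide=ML
pos 6: CUA -> L; peptide=MLL
pos 9: UUU -> F; peptide=MLLF
pos 12: UAC -> Y; peptide=MLLFY
pos 15: CGC -> R; peptide=MLLFYR
pos 18: CCU -> P; peptide=MLLFYRP
pos 21: UAA -> STOP

Answer: MLLFYRP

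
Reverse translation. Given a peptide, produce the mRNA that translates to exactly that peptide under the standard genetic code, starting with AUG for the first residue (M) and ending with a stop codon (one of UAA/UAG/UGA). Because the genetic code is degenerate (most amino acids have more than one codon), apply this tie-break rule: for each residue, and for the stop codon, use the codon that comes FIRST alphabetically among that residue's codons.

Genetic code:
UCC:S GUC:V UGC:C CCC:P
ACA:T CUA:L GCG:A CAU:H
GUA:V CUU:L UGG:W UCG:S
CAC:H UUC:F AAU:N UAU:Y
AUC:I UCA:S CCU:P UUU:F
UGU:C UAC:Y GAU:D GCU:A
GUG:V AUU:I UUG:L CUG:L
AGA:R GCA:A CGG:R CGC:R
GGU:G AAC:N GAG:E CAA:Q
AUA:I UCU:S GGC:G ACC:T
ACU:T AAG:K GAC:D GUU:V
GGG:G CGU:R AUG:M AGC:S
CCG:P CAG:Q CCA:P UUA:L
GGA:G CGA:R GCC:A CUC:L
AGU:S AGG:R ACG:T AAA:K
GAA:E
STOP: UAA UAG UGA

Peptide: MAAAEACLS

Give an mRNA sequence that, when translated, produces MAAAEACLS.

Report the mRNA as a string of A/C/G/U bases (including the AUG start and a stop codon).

Answer: mRNA: AUGGCAGCAGCAGAAGCAUGCCUAAGCUAA

Derivation:
residue 1: M -> AUG (start codon)
residue 2: A codons sorted = GCA,GCC,GCG,GCU -> pick first = GCA
residue 3: A codons sorted = GCA,GCC,GCG,GCU -> pick first = GCA
residue 4: A codons sorted = GCA,GCC,GCG,GCU -> pick first = GCA
residue 5: E codons sorted = GAA,GAG -> pick first = GAA
residue 6: A codons sorted = GCA,GCC,GCG,GCU -> pick first = GCA
residue 7: C codons sorted = UGC,UGU -> pick first = UGC
residue 8: L codons sorted = CUA,CUC,CUG,CUU,UUA,UUG -> pick first = CUA
residue 9: S codons sorted = AGC,AGU,UCA,UCC,UCG,UCU -> pick first = AGC
terminator: stop codons sorted = UAA,UAG,UGA -> pick first = UAA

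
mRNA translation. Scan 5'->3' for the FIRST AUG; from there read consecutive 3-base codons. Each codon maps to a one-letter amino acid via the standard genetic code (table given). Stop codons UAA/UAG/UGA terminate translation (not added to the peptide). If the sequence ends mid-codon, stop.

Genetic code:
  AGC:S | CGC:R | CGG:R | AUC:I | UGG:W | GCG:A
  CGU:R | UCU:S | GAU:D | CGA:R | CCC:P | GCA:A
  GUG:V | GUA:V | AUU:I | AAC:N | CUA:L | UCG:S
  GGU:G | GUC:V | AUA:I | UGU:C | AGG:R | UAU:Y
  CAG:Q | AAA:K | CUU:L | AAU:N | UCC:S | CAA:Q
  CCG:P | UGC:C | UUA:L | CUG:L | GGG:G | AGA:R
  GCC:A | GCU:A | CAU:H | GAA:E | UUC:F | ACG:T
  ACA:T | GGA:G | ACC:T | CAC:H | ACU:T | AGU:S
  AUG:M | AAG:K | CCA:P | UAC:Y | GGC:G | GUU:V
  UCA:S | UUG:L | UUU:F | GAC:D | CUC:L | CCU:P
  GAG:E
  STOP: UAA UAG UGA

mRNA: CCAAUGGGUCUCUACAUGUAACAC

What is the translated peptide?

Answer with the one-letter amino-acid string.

Answer: MGLYM

Derivation:
start AUG at pos 3
pos 3: AUG -> M; peptide=M
pos 6: GGU -> G; peptide=MG
pos 9: CUC -> L; peptide=MGL
pos 12: UAC -> Y; peptide=MGLY
pos 15: AUG -> M; peptide=MGLYM
pos 18: UAA -> STOP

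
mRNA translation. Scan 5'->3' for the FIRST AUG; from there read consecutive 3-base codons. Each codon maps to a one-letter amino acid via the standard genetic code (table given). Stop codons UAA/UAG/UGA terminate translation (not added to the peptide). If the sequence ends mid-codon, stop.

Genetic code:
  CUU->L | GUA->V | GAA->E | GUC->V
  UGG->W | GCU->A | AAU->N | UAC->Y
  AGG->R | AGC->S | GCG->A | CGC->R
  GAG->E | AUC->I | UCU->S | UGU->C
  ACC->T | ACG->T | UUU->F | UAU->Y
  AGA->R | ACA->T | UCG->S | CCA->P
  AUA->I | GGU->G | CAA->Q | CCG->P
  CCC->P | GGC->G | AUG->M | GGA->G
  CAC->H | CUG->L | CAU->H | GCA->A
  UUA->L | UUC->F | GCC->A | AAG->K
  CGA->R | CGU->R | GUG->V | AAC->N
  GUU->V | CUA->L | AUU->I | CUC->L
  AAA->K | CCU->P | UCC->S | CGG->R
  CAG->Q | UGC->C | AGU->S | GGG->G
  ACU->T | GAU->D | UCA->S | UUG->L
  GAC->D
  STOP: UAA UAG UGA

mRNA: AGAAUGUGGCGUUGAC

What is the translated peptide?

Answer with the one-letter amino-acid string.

start AUG at pos 3
pos 3: AUG -> M; peptide=M
pos 6: UGG -> W; peptide=MW
pos 9: CGU -> R; peptide=MWR
pos 12: UGA -> STOP

Answer: MWR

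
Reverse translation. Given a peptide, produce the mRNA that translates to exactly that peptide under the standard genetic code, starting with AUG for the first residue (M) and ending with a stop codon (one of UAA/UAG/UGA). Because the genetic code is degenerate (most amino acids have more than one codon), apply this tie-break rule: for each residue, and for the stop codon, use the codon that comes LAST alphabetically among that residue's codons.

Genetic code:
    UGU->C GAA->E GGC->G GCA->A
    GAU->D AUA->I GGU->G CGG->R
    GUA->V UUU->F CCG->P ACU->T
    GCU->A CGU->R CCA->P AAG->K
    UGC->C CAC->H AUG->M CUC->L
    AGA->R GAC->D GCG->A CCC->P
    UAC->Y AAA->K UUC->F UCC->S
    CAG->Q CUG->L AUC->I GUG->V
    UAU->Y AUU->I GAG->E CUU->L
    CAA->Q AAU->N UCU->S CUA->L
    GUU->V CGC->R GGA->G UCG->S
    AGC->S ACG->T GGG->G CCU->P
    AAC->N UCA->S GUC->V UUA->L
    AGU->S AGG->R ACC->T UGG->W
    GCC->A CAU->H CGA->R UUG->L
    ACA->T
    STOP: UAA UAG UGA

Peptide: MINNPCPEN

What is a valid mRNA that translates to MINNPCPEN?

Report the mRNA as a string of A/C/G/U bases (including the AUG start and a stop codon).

Answer: mRNA: AUGAUUAAUAAUCCUUGUCCUGAGAAUUGA

Derivation:
residue 1: M -> AUG (start codon)
residue 2: I codons sorted = AUA,AUC,AUU -> pick last = AUU
residue 3: N codons sorted = AAC,AAU -> pick last = AAU
residue 4: N codons sorted = AAC,AAU -> pick last = AAU
residue 5: P codons sorted = CCA,CCC,CCG,CCU -> pick last = CCU
residue 6: C codons sorted = UGC,UGU -> pick last = UGU
residue 7: P codons sorted = CCA,CCC,CCG,CCU -> pick last = CCU
residue 8: E codons sorted = GAA,GAG -> pick last = GAG
residue 9: N codons sorted = AAC,AAU -> pick last = AAU
terminator: stop codons sorted = UAA,UAG,UGA -> pick last = UGA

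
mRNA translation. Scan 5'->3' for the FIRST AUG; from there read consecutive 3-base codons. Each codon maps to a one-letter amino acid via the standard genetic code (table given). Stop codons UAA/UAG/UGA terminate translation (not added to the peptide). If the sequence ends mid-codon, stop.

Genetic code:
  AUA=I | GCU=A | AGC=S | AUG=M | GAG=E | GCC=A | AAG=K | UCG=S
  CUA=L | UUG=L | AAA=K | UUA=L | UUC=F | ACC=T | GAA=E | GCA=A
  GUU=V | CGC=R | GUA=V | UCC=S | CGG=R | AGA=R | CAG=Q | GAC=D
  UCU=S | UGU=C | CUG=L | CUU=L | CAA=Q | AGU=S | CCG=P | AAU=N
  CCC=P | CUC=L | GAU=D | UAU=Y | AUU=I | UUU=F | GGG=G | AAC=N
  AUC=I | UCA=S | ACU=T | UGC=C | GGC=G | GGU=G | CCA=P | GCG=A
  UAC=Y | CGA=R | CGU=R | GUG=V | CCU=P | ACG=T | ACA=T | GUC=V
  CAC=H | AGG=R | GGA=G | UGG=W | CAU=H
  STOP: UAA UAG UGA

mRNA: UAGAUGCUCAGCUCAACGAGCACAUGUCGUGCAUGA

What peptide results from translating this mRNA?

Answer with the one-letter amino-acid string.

start AUG at pos 3
pos 3: AUG -> M; peptide=M
pos 6: CUC -> L; peptide=ML
pos 9: AGC -> S; peptide=MLS
pos 12: UCA -> S; peptide=MLSS
pos 15: ACG -> T; peptide=MLSST
pos 18: AGC -> S; peptide=MLSSTS
pos 21: ACA -> T; peptide=MLSSTST
pos 24: UGU -> C; peptide=MLSSTSTC
pos 27: CGU -> R; peptide=MLSSTSTCR
pos 30: GCA -> A; peptide=MLSSTSTCRA
pos 33: UGA -> STOP

Answer: MLSSTSTCRA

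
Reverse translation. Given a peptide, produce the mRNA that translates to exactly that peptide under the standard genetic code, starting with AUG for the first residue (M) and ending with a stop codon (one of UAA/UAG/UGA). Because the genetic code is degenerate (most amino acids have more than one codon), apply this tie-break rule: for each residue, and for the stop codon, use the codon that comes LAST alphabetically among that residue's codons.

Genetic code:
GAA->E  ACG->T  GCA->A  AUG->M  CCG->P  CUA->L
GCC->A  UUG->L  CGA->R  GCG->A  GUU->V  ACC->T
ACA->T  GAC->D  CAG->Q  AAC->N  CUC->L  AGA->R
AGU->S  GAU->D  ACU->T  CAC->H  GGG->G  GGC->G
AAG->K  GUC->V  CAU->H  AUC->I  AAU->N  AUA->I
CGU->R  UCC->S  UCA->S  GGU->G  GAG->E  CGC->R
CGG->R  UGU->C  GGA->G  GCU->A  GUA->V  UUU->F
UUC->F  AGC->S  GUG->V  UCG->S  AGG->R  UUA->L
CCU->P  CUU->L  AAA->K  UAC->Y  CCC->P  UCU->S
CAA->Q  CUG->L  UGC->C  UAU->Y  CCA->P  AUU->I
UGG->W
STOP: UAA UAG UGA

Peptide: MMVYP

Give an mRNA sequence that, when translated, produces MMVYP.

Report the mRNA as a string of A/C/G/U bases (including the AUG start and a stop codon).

residue 1: M -> AUG (start codon)
residue 2: M -> AUG (only codon)
residue 3: V codons sorted = GUA,GUC,GUG,GUU -> pick last = GUU
residue 4: Y codons sorted = UAC,UAU -> pick last = UAU
residue 5: P codons sorted = CCA,CCC,CCG,CCU -> pick last = CCU
terminator: stop codons sorted = UAA,UAG,UGA -> pick last = UGA

Answer: mRNA: AUGAUGGUUUAUCCUUGA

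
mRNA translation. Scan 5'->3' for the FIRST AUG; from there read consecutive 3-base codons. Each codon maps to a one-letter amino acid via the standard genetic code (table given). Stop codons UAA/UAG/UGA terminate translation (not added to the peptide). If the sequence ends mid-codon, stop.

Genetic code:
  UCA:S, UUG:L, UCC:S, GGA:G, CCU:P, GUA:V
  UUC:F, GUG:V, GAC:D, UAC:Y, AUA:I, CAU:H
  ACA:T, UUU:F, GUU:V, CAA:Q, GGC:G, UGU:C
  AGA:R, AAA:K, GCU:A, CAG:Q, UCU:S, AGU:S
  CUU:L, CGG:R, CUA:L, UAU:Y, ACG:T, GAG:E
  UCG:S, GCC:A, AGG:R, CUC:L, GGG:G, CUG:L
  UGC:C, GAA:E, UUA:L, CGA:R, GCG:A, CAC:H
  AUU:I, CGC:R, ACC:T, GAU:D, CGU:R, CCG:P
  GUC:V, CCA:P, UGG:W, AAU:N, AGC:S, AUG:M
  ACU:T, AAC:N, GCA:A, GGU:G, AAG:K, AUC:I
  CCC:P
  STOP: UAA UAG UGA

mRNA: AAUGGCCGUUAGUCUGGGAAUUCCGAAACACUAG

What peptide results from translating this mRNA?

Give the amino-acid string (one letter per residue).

Answer: MAVSLGIPKH

Derivation:
start AUG at pos 1
pos 1: AUG -> M; peptide=M
pos 4: GCC -> A; peptide=MA
pos 7: GUU -> V; peptide=MAV
pos 10: AGU -> S; peptide=MAVS
pos 13: CUG -> L; peptide=MAVSL
pos 16: GGA -> G; peptide=MAVSLG
pos 19: AUU -> I; peptide=MAVSLGI
pos 22: CCG -> P; peptide=MAVSLGIP
pos 25: AAA -> K; peptide=MAVSLGIPK
pos 28: CAC -> H; peptide=MAVSLGIPKH
pos 31: UAG -> STOP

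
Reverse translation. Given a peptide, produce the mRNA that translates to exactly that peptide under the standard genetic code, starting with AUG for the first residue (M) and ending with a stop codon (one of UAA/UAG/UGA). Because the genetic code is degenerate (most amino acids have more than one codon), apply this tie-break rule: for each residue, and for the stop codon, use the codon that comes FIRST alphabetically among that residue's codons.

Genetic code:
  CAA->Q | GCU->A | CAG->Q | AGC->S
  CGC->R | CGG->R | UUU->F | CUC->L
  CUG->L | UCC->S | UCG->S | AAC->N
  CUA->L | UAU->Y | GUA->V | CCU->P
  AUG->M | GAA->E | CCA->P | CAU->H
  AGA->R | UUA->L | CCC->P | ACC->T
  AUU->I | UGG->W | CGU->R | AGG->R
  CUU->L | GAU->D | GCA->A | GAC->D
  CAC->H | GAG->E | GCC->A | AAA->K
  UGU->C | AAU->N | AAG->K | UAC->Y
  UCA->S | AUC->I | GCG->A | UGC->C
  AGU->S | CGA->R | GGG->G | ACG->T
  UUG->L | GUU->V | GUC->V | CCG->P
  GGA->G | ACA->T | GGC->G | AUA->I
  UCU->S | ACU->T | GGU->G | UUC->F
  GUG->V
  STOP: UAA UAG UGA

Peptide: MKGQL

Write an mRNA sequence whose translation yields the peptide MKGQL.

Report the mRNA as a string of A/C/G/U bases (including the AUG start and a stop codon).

Answer: mRNA: AUGAAAGGACAACUAUAA

Derivation:
residue 1: M -> AUG (start codon)
residue 2: K codons sorted = AAA,AAG -> pick first = AAA
residue 3: G codons sorted = GGA,GGC,GGG,GGU -> pick first = GGA
residue 4: Q codons sorted = CAA,CAG -> pick first = CAA
residue 5: L codons sorted = CUA,CUC,CUG,CUU,UUA,UUG -> pick first = CUA
terminator: stop codons sorted = UAA,UAG,UGA -> pick first = UAA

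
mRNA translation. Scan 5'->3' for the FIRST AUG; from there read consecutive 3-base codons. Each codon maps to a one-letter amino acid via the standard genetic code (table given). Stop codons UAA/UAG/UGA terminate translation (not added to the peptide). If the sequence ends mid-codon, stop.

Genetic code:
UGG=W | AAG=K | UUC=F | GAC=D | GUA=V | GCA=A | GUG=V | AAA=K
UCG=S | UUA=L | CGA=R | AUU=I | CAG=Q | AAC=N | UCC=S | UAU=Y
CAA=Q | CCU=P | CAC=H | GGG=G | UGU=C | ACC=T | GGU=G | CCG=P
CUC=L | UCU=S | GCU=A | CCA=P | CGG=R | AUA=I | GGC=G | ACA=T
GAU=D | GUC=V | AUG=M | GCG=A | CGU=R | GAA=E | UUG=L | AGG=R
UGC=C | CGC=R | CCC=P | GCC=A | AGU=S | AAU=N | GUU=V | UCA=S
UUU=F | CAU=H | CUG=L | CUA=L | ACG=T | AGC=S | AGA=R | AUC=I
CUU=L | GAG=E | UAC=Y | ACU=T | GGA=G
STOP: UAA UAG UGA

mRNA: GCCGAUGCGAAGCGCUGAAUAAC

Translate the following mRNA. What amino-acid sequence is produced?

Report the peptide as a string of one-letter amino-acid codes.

Answer: MRSAE

Derivation:
start AUG at pos 4
pos 4: AUG -> M; peptide=M
pos 7: CGA -> R; peptide=MR
pos 10: AGC -> S; peptide=MRS
pos 13: GCU -> A; peptide=MRSA
pos 16: GAA -> E; peptide=MRSAE
pos 19: UAA -> STOP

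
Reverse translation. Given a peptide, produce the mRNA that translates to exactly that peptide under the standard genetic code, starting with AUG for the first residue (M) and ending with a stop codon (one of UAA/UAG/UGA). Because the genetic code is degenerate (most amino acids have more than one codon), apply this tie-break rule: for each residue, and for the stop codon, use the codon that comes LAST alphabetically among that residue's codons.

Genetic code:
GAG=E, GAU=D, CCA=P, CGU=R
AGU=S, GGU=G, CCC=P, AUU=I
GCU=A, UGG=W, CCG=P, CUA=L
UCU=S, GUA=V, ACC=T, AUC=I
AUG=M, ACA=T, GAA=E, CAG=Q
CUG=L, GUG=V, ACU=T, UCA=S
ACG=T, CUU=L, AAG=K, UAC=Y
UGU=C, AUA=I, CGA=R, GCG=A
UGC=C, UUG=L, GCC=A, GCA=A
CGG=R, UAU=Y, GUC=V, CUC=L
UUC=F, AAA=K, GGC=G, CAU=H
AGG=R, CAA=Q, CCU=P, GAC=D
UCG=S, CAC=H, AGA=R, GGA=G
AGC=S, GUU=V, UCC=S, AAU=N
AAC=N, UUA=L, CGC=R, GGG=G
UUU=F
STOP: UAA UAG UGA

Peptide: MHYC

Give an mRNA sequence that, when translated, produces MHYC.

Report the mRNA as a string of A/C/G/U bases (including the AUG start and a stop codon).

Answer: mRNA: AUGCAUUAUUGUUGA

Derivation:
residue 1: M -> AUG (start codon)
residue 2: H codons sorted = CAC,CAU -> pick last = CAU
residue 3: Y codons sorted = UAC,UAU -> pick last = UAU
residue 4: C codons sorted = UGC,UGU -> pick last = UGU
terminator: stop codons sorted = UAA,UAG,UGA -> pick last = UGA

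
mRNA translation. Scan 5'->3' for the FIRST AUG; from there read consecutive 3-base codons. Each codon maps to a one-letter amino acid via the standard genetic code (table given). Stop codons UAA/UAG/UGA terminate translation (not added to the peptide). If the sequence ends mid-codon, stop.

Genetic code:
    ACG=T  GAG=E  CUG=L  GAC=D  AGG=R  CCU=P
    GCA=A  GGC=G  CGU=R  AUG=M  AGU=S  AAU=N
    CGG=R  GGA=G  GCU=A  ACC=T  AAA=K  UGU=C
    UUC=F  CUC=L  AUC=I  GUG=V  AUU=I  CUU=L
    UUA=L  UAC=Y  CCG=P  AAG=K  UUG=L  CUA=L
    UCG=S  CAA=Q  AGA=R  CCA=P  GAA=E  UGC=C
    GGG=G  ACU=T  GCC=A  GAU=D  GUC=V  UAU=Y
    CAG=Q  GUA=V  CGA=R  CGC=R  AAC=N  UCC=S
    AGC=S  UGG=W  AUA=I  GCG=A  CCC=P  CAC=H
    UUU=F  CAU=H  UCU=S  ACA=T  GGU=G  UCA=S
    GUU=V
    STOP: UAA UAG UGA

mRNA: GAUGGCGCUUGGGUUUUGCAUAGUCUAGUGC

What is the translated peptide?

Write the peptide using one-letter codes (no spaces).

start AUG at pos 1
pos 1: AUG -> M; peptide=M
pos 4: GCG -> A; peptide=MA
pos 7: CUU -> L; peptide=MAL
pos 10: GGG -> G; peptide=MALG
pos 13: UUU -> F; peptide=MALGF
pos 16: UGC -> C; peptide=MALGFC
pos 19: AUA -> I; peptide=MALGFCI
pos 22: GUC -> V; peptide=MALGFCIV
pos 25: UAG -> STOP

Answer: MALGFCIV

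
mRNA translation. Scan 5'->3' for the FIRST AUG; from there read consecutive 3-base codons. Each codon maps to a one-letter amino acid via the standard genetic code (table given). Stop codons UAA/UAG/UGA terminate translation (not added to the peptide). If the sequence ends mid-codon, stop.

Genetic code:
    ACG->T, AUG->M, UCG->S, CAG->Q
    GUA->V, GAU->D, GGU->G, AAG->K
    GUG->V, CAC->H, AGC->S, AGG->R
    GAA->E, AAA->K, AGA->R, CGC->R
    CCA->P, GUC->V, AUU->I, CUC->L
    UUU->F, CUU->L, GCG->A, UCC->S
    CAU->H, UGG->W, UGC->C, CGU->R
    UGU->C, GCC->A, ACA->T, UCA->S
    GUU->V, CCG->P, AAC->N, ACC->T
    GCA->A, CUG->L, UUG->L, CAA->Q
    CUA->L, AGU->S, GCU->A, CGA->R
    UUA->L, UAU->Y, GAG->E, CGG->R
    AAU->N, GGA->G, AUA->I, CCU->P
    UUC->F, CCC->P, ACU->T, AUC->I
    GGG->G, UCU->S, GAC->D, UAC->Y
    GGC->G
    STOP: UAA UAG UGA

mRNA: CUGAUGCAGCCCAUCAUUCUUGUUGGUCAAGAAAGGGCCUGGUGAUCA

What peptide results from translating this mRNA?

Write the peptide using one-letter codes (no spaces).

Answer: MQPIILVGQERAW

Derivation:
start AUG at pos 3
pos 3: AUG -> M; peptide=M
pos 6: CAG -> Q; peptide=MQ
pos 9: CCC -> P; peptide=MQP
pos 12: AUC -> I; peptide=MQPI
pos 15: AUU -> I; peptide=MQPII
pos 18: CUU -> L; peptide=MQPIIL
pos 21: GUU -> V; peptide=MQPIILV
pos 24: GGU -> G; peptide=MQPIILVG
pos 27: CAA -> Q; peptide=MQPIILVGQ
pos 30: GAA -> E; peptide=MQPIILVGQE
pos 33: AGG -> R; peptide=MQPIILVGQER
pos 36: GCC -> A; peptide=MQPIILVGQERA
pos 39: UGG -> W; peptide=MQPIILVGQERAW
pos 42: UGA -> STOP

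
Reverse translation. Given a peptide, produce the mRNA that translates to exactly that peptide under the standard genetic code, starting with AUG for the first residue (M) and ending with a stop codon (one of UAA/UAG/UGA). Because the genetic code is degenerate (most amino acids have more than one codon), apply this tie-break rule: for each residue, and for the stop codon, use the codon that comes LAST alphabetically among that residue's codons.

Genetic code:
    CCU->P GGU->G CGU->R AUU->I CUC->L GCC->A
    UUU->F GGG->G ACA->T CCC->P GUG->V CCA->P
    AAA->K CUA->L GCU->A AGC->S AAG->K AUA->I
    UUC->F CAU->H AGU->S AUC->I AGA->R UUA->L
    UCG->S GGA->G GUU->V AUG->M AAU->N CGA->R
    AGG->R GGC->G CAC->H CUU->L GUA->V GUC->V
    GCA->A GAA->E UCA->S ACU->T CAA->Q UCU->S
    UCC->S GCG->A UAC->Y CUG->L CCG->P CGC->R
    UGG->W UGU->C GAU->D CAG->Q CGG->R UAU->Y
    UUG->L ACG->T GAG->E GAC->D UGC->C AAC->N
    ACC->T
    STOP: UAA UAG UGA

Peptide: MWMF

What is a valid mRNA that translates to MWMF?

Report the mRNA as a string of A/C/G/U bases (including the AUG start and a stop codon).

Answer: mRNA: AUGUGGAUGUUUUGA

Derivation:
residue 1: M -> AUG (start codon)
residue 2: W -> UGG (only codon)
residue 3: M -> AUG (only codon)
residue 4: F codons sorted = UUC,UUU -> pick last = UUU
terminator: stop codons sorted = UAA,UAG,UGA -> pick last = UGA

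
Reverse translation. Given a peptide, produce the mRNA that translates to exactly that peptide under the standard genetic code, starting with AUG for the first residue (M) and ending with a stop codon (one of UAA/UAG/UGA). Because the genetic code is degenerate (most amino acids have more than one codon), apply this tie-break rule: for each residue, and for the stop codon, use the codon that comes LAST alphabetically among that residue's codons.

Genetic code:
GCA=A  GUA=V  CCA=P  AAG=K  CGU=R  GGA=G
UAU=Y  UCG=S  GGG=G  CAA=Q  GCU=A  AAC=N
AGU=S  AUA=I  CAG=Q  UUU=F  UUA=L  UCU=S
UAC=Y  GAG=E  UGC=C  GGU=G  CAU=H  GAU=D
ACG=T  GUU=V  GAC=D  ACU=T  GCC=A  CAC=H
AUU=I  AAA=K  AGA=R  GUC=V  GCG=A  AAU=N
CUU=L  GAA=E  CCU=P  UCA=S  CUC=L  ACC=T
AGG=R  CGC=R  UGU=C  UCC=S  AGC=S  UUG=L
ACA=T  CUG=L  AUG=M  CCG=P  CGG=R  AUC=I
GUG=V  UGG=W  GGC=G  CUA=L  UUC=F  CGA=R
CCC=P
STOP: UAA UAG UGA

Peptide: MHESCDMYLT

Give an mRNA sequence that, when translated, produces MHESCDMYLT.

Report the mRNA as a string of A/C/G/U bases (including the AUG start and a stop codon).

Answer: mRNA: AUGCAUGAGUCUUGUGAUAUGUAUUUGACUUGA

Derivation:
residue 1: M -> AUG (start codon)
residue 2: H codons sorted = CAC,CAU -> pick last = CAU
residue 3: E codons sorted = GAA,GAG -> pick last = GAG
residue 4: S codons sorted = AGC,AGU,UCA,UCC,UCG,UCU -> pick last = UCU
residue 5: C codons sorted = UGC,UGU -> pick last = UGU
residue 6: D codons sorted = GAC,GAU -> pick last = GAU
residue 7: M -> AUG (only codon)
residue 8: Y codons sorted = UAC,UAU -> pick last = UAU
residue 9: L codons sorted = CUA,CUC,CUG,CUU,UUA,UUG -> pick last = UUG
residue 10: T codons sorted = ACA,ACC,ACG,ACU -> pick last = ACU
terminator: stop codons sorted = UAA,UAG,UGA -> pick last = UGA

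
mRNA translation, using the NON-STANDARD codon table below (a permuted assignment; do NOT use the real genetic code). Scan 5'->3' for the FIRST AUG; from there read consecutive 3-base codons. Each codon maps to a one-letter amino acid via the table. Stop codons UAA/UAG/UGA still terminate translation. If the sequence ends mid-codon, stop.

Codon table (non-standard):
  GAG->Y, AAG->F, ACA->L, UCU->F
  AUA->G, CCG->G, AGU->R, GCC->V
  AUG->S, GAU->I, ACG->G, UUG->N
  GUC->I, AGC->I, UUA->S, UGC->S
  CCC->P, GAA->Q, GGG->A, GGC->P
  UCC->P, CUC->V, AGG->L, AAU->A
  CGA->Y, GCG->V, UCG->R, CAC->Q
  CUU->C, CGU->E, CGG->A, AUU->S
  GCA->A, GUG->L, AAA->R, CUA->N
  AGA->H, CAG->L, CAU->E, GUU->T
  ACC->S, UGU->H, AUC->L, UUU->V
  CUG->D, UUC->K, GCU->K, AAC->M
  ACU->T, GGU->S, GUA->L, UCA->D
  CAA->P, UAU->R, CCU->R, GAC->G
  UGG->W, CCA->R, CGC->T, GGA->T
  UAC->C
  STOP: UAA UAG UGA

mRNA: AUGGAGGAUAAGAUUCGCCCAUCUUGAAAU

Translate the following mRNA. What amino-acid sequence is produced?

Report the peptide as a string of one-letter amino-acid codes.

Answer: SYIFSTRF

Derivation:
start AUG at pos 0
pos 0: AUG -> S; peptide=S
pos 3: GAG -> Y; peptide=SY
pos 6: GAU -> I; peptide=SYI
pos 9: AAG -> F; peptide=SYIF
pos 12: AUU -> S; peptide=SYIFS
pos 15: CGC -> T; peptide=SYIFST
pos 18: CCA -> R; peptide=SYIFSTR
pos 21: UCU -> F; peptide=SYIFSTRF
pos 24: UGA -> STOP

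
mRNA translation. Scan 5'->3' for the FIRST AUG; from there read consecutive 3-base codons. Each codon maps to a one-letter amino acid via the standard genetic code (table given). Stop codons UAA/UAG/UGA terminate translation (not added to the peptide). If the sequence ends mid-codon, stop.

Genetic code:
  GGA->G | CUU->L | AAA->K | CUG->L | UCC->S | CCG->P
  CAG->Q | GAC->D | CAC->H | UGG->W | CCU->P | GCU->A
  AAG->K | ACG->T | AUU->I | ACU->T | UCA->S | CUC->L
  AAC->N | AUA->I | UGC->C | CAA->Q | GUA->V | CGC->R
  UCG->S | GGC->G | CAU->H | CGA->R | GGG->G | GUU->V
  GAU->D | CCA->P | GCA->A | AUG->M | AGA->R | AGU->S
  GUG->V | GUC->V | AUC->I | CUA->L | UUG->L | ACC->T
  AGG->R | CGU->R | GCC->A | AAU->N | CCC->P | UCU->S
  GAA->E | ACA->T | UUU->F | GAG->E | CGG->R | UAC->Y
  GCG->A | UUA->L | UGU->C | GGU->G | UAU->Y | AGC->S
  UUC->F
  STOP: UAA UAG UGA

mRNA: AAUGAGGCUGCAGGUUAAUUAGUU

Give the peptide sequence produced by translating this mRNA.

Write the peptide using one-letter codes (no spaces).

Answer: MRLQVN

Derivation:
start AUG at pos 1
pos 1: AUG -> M; peptide=M
pos 4: AGG -> R; peptide=MR
pos 7: CUG -> L; peptide=MRL
pos 10: CAG -> Q; peptide=MRLQ
pos 13: GUU -> V; peptide=MRLQV
pos 16: AAU -> N; peptide=MRLQVN
pos 19: UAG -> STOP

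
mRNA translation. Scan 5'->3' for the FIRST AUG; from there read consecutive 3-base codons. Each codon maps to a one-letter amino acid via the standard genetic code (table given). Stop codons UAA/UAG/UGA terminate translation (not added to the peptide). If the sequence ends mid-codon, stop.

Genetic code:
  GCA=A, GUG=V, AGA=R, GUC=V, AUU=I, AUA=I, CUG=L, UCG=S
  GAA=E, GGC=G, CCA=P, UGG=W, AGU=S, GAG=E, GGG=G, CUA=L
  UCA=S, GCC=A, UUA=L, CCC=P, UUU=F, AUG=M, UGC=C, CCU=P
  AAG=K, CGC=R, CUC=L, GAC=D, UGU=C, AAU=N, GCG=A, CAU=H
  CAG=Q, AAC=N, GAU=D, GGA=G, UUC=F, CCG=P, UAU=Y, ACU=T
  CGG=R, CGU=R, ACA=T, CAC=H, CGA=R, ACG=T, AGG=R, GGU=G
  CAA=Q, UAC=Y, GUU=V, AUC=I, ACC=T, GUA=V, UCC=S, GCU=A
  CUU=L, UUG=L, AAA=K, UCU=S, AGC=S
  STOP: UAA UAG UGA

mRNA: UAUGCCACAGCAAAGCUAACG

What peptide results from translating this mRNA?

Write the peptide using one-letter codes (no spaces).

Answer: MPQQS

Derivation:
start AUG at pos 1
pos 1: AUG -> M; peptide=M
pos 4: CCA -> P; peptide=MP
pos 7: CAG -> Q; peptide=MPQ
pos 10: CAA -> Q; peptide=MPQQ
pos 13: AGC -> S; peptide=MPQQS
pos 16: UAA -> STOP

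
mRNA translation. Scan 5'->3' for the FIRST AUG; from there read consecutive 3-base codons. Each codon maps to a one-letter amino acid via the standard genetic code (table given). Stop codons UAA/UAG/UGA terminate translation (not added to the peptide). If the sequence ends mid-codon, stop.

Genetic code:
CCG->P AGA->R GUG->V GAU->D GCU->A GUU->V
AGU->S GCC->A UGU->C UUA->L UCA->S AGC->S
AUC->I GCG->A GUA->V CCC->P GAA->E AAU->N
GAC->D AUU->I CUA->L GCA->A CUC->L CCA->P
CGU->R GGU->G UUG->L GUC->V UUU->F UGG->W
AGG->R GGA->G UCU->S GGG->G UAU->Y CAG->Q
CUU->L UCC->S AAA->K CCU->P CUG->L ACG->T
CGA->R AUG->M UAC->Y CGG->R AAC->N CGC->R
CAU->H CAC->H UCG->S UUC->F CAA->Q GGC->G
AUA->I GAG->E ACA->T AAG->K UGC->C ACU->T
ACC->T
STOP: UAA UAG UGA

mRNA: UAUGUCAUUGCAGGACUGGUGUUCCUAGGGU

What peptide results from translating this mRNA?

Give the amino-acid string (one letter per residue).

start AUG at pos 1
pos 1: AUG -> M; peptide=M
pos 4: UCA -> S; peptide=MS
pos 7: UUG -> L; peptide=MSL
pos 10: CAG -> Q; peptide=MSLQ
pos 13: GAC -> D; peptide=MSLQD
pos 16: UGG -> W; peptide=MSLQDW
pos 19: UGU -> C; peptide=MSLQDWC
pos 22: UCC -> S; peptide=MSLQDWCS
pos 25: UAG -> STOP

Answer: MSLQDWCS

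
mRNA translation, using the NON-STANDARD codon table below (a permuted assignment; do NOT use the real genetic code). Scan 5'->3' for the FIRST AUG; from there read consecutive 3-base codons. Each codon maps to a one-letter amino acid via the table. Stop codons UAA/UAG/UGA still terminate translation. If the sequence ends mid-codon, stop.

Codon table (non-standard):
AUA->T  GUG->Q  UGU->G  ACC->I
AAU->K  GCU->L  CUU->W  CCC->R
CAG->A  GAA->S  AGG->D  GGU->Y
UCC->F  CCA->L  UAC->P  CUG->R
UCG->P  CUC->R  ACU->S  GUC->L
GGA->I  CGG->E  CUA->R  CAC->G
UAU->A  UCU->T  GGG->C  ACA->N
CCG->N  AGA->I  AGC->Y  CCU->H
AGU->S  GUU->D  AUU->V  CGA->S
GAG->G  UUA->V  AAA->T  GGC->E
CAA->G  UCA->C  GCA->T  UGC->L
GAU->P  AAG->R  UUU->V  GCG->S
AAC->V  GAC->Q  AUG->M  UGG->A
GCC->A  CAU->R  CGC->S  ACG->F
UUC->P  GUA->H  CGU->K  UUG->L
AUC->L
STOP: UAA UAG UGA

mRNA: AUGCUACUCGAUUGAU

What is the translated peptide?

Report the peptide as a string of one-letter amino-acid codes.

start AUG at pos 0
pos 0: AUG -> M; peptide=M
pos 3: CUA -> R; peptide=MR
pos 6: CUC -> R; peptide=MRR
pos 9: GAU -> P; peptide=MRRP
pos 12: UGA -> STOP

Answer: MRRP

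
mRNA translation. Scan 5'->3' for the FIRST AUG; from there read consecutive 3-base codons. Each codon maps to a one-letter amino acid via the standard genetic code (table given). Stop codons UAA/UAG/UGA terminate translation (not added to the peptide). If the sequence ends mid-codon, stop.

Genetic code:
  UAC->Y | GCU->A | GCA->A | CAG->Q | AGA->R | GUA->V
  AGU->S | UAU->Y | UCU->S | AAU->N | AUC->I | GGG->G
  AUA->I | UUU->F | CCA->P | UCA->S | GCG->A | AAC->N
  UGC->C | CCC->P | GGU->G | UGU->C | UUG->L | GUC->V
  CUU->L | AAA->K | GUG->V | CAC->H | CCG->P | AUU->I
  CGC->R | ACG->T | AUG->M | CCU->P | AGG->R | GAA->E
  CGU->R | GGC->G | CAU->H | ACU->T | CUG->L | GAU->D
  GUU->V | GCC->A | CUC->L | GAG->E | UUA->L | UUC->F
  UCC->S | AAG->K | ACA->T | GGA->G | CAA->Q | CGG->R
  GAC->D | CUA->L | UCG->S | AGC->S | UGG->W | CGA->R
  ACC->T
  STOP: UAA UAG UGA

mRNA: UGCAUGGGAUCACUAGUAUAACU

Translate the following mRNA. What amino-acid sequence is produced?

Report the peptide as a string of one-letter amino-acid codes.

Answer: MGSLV

Derivation:
start AUG at pos 3
pos 3: AUG -> M; peptide=M
pos 6: GGA -> G; peptide=MG
pos 9: UCA -> S; peptide=MGS
pos 12: CUA -> L; peptide=MGSL
pos 15: GUA -> V; peptide=MGSLV
pos 18: UAA -> STOP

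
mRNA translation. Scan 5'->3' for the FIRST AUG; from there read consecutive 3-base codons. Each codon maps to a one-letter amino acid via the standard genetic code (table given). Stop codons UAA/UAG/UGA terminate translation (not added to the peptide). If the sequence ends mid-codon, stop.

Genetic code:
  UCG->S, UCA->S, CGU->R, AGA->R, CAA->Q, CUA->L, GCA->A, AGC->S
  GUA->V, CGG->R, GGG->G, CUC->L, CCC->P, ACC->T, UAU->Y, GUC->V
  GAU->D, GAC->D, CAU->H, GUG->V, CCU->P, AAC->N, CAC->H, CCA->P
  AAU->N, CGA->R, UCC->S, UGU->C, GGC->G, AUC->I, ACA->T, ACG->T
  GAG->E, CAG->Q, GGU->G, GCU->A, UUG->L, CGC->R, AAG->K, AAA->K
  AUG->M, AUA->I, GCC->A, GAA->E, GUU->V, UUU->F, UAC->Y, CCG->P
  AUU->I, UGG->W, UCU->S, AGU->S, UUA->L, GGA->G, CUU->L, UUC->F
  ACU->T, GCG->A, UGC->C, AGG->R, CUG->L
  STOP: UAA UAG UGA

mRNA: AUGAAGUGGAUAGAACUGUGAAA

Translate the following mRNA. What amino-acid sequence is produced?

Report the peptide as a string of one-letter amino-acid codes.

start AUG at pos 0
pos 0: AUG -> M; peptide=M
pos 3: AAG -> K; peptide=MK
pos 6: UGG -> W; peptide=MKW
pos 9: AUA -> I; peptide=MKWI
pos 12: GAA -> E; peptide=MKWIE
pos 15: CUG -> L; peptide=MKWIEL
pos 18: UGA -> STOP

Answer: MKWIEL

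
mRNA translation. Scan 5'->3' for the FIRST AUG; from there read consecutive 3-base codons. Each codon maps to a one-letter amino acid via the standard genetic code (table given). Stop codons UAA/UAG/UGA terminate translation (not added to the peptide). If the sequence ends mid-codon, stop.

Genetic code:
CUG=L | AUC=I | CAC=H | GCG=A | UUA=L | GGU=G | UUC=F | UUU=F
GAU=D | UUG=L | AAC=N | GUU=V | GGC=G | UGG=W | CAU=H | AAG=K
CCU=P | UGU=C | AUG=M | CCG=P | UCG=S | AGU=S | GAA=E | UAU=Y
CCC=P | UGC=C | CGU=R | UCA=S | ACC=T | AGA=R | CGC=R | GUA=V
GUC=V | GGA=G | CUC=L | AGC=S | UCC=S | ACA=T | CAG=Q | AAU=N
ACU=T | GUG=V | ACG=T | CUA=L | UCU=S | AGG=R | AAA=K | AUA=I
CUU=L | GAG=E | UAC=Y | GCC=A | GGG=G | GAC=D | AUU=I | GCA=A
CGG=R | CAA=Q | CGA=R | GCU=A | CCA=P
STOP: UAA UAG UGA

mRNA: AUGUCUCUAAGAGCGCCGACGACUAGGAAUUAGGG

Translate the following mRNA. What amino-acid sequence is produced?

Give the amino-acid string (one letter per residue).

Answer: MSLRAPTTRN

Derivation:
start AUG at pos 0
pos 0: AUG -> M; peptide=M
pos 3: UCU -> S; peptide=MS
pos 6: CUA -> L; peptide=MSL
pos 9: AGA -> R; peptide=MSLR
pos 12: GCG -> A; peptide=MSLRA
pos 15: CCG -> P; peptide=MSLRAP
pos 18: ACG -> T; peptide=MSLRAPT
pos 21: ACU -> T; peptide=MSLRAPTT
pos 24: AGG -> R; peptide=MSLRAPTTR
pos 27: AAU -> N; peptide=MSLRAPTTRN
pos 30: UAG -> STOP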